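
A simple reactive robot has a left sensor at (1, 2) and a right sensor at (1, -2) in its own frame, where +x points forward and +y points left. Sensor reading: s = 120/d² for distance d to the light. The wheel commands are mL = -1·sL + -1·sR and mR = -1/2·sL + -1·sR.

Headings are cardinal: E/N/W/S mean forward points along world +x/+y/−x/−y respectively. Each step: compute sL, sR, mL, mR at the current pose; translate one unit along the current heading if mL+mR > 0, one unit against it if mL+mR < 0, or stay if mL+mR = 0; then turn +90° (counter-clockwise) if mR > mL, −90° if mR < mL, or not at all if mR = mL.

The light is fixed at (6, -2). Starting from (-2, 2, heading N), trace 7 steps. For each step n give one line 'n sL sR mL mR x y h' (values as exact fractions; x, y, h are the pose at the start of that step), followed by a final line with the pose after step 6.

0 24/25 120/61 -4464/1525 -3732/1525 -2 2 N
1 60/41 60/53 -5640/2173 -4050/2173 -2 1 W
2 120/29 24/17 -2736/493 -1716/493 -1 1 S
3 5/3 3 -14/3 -23/6 -1 2 E
4 24/25 120/61 -4464/1525 -3732/1525 -2 2 N
5 60/41 60/53 -5640/2173 -4050/2173 -2 1 W
6 120/29 24/17 -2736/493 -1716/493 -1 1 S
final -1 2 E

n=0: pose=(-2,2,N); sL=24/25, sR=120/61; mL=-4464/1525, mR=-3732/1525; mL+mR=-8196/1525 → advance -1; mR−mL=12/25 → turn +1·90°
n=1: pose=(-2,1,W); sL=60/41, sR=60/53; mL=-5640/2173, mR=-4050/2173; mL+mR=-9690/2173 → advance -1; mR−mL=30/41 → turn +1·90°
n=2: pose=(-1,1,S); sL=120/29, sR=24/17; mL=-2736/493, mR=-1716/493; mL+mR=-4452/493 → advance -1; mR−mL=60/29 → turn +1·90°
n=3: pose=(-1,2,E); sL=5/3, sR=3; mL=-14/3, mR=-23/6; mL+mR=-17/2 → advance -1; mR−mL=5/6 → turn +1·90°
n=4: pose=(-2,2,N); sL=24/25, sR=120/61; mL=-4464/1525, mR=-3732/1525; mL+mR=-8196/1525 → advance -1; mR−mL=12/25 → turn +1·90°
n=5: pose=(-2,1,W); sL=60/41, sR=60/53; mL=-5640/2173, mR=-4050/2173; mL+mR=-9690/2173 → advance -1; mR−mL=30/41 → turn +1·90°
n=6: pose=(-1,1,S); sL=120/29, sR=24/17; mL=-2736/493, mR=-1716/493; mL+mR=-4452/493 → advance -1; mR−mL=60/29 → turn +1·90°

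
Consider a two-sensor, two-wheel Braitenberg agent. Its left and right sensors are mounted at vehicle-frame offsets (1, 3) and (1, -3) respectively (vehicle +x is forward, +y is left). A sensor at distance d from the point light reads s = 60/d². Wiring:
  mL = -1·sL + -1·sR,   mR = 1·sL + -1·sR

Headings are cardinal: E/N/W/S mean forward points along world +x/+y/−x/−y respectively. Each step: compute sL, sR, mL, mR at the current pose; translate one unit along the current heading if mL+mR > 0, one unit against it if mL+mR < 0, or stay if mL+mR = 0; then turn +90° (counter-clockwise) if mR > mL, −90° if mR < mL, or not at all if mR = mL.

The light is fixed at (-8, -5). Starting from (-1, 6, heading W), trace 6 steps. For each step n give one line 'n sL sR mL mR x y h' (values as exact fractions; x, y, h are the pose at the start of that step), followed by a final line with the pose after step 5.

n=0: pose=(-1,6,W); sL=3/5, sR=15/58; mL=-249/290, mR=99/290; mL+mR=-15/29 → advance -1; mR−mL=6/5 → turn +1·90°
n=1: pose=(0,6,S); sL=60/221, sR=12/25; mL=-4152/5525, mR=-1152/5525; mL+mR=-24/25 → advance -1; mR−mL=120/221 → turn +1·90°
n=2: pose=(0,7,E); sL=10/51, sR=10/27; mL=-260/459, mR=-80/459; mL+mR=-20/27 → advance -1; mR−mL=20/51 → turn +1·90°
n=3: pose=(-1,7,N); sL=12/37, sR=60/269; mL=-5448/9953, mR=1008/9953; mL+mR=-120/269 → advance -1; mR−mL=24/37 → turn +1·90°
n=4: pose=(-1,6,W); sL=3/5, sR=15/58; mL=-249/290, mR=99/290; mL+mR=-15/29 → advance -1; mR−mL=6/5 → turn +1·90°
n=5: pose=(0,6,S); sL=60/221, sR=12/25; mL=-4152/5525, mR=-1152/5525; mL+mR=-24/25 → advance -1; mR−mL=120/221 → turn +1·90°

0 3/5 15/58 -249/290 99/290 -1 6 W
1 60/221 12/25 -4152/5525 -1152/5525 0 6 S
2 10/51 10/27 -260/459 -80/459 0 7 E
3 12/37 60/269 -5448/9953 1008/9953 -1 7 N
4 3/5 15/58 -249/290 99/290 -1 6 W
5 60/221 12/25 -4152/5525 -1152/5525 0 6 S
final 0 7 E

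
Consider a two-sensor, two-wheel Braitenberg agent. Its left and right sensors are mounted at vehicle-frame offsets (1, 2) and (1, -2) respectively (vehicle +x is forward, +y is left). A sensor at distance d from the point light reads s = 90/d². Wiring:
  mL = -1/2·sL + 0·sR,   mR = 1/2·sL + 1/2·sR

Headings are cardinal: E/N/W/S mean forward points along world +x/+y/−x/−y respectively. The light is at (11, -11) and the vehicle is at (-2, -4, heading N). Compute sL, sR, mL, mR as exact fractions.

left sensor world pos  = (-4, -3); dL² = 289
right sensor world pos = (0, -3); dR² = 185
sL = 90/289 = 90/289
sR = 90/185 = 18/37
mL = -1/2·sL + 0·sR = -45/289
mR = 1/2·sL + 1/2·sR = 4266/10693

90/289 18/37 -45/289 4266/10693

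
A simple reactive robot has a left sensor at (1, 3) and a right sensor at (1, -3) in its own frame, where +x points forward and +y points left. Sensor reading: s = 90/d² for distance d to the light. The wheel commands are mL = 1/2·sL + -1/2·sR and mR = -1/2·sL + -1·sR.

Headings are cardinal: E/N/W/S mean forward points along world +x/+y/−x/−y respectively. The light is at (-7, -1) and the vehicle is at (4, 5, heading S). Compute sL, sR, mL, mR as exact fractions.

90/221 90/89 -5940/19669 -23895/19669

left sensor world pos  = (7, 4); dL² = 221
right sensor world pos = (1, 4); dR² = 89
sL = 90/221 = 90/221
sR = 90/89 = 90/89
mL = 1/2·sL + -1/2·sR = -5940/19669
mR = -1/2·sL + -1·sR = -23895/19669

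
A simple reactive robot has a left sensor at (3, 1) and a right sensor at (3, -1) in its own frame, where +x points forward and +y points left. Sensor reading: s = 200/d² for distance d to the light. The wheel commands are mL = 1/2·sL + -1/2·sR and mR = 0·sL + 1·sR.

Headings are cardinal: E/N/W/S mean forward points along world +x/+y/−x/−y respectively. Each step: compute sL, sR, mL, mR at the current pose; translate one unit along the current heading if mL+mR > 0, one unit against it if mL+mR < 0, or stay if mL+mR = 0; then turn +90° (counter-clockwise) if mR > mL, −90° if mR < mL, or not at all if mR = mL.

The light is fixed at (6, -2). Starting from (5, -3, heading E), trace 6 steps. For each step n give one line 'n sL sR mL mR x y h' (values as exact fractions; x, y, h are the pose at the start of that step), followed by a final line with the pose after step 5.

0 50 25 25/2 25 5 -3 E
1 40 40 0 40 6 -3 N
2 20 20 0 20 6 -2 W
3 200/9 200/13 400/117 200/13 5 -2 S
4 50 25 25/2 25 5 -3 E
5 40 40 0 40 6 -3 N
final 6 -2 W

n=0: pose=(5,-3,E); sL=50, sR=25; mL=25/2, mR=25; mL+mR=75/2 → advance +1; mR−mL=25/2 → turn +1·90°
n=1: pose=(6,-3,N); sL=40, sR=40; mL=0, mR=40; mL+mR=40 → advance +1; mR−mL=40 → turn +1·90°
n=2: pose=(6,-2,W); sL=20, sR=20; mL=0, mR=20; mL+mR=20 → advance +1; mR−mL=20 → turn +1·90°
n=3: pose=(5,-2,S); sL=200/9, sR=200/13; mL=400/117, mR=200/13; mL+mR=2200/117 → advance +1; mR−mL=1400/117 → turn +1·90°
n=4: pose=(5,-3,E); sL=50, sR=25; mL=25/2, mR=25; mL+mR=75/2 → advance +1; mR−mL=25/2 → turn +1·90°
n=5: pose=(6,-3,N); sL=40, sR=40; mL=0, mR=40; mL+mR=40 → advance +1; mR−mL=40 → turn +1·90°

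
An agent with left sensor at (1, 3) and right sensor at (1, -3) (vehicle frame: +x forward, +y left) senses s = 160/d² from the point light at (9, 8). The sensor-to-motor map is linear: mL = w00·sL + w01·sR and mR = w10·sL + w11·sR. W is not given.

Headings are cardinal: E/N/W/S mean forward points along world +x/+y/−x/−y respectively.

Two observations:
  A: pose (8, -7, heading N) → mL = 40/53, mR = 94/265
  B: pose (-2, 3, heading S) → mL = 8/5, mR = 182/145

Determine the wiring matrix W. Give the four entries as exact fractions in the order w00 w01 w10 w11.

obs A: pose=(8,-7,N) → sL=40/53, sR=4/5, mL=40/53, mR=94/265
obs B: pose=(-2,3,S) → sL=8/5, sR=20/29, mL=8/5, mR=182/145
sensor matrix S = [[40/53, 4/5], [8/5, 20/29]]; det S = -29184/38425
solve [mL_A; mL_B] = S·[w00; w01] and [mR_A; mR_B] = S·[w10; w11]:
  w00 = 1, w01 = 0, w10 = 1, w11 = -1/2

1 0 1 -1/2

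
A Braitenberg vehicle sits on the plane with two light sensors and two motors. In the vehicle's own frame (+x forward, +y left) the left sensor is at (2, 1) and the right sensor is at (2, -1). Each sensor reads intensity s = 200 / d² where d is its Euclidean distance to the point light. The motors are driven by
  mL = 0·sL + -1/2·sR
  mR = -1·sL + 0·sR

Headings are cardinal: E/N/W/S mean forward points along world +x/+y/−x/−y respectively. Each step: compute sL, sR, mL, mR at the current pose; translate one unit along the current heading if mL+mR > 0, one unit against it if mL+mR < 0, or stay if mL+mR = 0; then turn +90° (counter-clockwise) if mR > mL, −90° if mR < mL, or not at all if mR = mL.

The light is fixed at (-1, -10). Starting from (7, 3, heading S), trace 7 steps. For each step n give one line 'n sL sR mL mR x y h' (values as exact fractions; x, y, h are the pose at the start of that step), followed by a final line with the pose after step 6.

n=0: pose=(7,3,S); sL=100/101, sR=20/17; mL=-10/17, mR=-100/101; mL+mR=-2710/1717 → advance -1; mR−mL=-690/1717 → turn -1·90°
n=1: pose=(7,4,W); sL=40/41, sR=200/261; mL=-100/261, mR=-40/41; mL+mR=-14540/10701 → advance -1; mR−mL=-6340/10701 → turn -1·90°
n=2: pose=(8,4,N); sL=5/8, sR=50/89; mL=-25/89, mR=-5/8; mL+mR=-645/712 → advance -1; mR−mL=-245/712 → turn -1·90°
n=3: pose=(8,3,E); sL=200/317, sR=40/53; mL=-20/53, mR=-200/317; mL+mR=-16940/16801 → advance -1; mR−mL=-4260/16801 → turn -1·90°
n=4: pose=(7,3,S); sL=100/101, sR=20/17; mL=-10/17, mR=-100/101; mL+mR=-2710/1717 → advance -1; mR−mL=-690/1717 → turn -1·90°
n=5: pose=(7,4,W); sL=40/41, sR=200/261; mL=-100/261, mR=-40/41; mL+mR=-14540/10701 → advance -1; mR−mL=-6340/10701 → turn -1·90°
n=6: pose=(8,4,N); sL=5/8, sR=50/89; mL=-25/89, mR=-5/8; mL+mR=-645/712 → advance -1; mR−mL=-245/712 → turn -1·90°

0 100/101 20/17 -10/17 -100/101 7 3 S
1 40/41 200/261 -100/261 -40/41 7 4 W
2 5/8 50/89 -25/89 -5/8 8 4 N
3 200/317 40/53 -20/53 -200/317 8 3 E
4 100/101 20/17 -10/17 -100/101 7 3 S
5 40/41 200/261 -100/261 -40/41 7 4 W
6 5/8 50/89 -25/89 -5/8 8 4 N
final 8 3 E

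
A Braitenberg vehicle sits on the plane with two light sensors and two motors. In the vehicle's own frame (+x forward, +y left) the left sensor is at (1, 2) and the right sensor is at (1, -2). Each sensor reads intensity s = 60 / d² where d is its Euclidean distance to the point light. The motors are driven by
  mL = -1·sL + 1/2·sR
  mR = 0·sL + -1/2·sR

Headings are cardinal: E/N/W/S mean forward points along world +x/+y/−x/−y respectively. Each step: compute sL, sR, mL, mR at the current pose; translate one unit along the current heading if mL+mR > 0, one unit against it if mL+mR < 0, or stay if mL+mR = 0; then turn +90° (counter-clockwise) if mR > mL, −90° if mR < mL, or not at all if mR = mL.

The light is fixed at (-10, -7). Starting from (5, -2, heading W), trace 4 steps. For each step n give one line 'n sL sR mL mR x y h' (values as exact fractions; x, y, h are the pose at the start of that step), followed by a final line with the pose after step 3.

0 12/41 12/49 -342/2009 -6/49 5 -2 W
1 3/17 15/53 -63/1802 -15/106 6 -2 S
2 60/241 60/289 -10110/69649 -30/289 6 -1 W
3 30/193 6/25 -171/4825 -3/25 7 -1 S
final 7 0 W

n=0: pose=(5,-2,W); sL=12/41, sR=12/49; mL=-342/2009, mR=-6/49; mL+mR=-12/41 → advance -1; mR−mL=96/2009 → turn +1·90°
n=1: pose=(6,-2,S); sL=3/17, sR=15/53; mL=-63/1802, mR=-15/106; mL+mR=-3/17 → advance -1; mR−mL=-96/901 → turn -1·90°
n=2: pose=(6,-1,W); sL=60/241, sR=60/289; mL=-10110/69649, mR=-30/289; mL+mR=-60/241 → advance -1; mR−mL=2880/69649 → turn +1·90°
n=3: pose=(7,-1,S); sL=30/193, sR=6/25; mL=-171/4825, mR=-3/25; mL+mR=-30/193 → advance -1; mR−mL=-408/4825 → turn -1·90°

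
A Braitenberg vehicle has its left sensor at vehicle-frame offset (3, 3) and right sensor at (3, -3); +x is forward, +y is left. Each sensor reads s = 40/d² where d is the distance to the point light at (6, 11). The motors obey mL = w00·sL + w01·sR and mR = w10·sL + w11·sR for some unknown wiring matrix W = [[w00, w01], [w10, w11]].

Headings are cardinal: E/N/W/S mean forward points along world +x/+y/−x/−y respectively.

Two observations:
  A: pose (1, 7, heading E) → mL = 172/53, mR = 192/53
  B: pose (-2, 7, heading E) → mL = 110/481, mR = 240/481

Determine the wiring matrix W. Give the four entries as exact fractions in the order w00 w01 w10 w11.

obs A: pose=(1,7,E) → sL=8, sR=40/53, mL=172/53, mR=192/53
obs B: pose=(-2,7,E) → sL=20/13, sR=20/37, mL=110/481, mR=240/481
sensor matrix S = [[8, 40/53], [20/13, 20/37]]; det S = 80640/25493
solve [mL_A; mL_B] = S·[w00; w01] and [mR_A; mR_B] = S·[w10; w11]:
  w00 = 1/2, w01 = -1, w10 = 1/2, w11 = -1/2

1/2 -1 1/2 -1/2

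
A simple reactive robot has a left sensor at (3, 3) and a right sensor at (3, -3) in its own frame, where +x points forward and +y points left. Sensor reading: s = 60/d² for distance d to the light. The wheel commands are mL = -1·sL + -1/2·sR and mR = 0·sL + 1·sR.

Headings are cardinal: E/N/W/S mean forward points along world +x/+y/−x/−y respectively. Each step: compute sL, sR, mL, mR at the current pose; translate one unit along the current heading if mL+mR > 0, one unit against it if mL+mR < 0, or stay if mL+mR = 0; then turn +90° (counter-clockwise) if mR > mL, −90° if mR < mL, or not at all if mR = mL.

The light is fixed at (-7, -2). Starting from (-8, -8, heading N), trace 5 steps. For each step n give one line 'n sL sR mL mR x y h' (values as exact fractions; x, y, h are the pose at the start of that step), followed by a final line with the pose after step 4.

n=0: pose=(-8,-8,N); sL=12/5, sR=60/13; mL=-306/65, mR=60/13; mL+mR=-6/65 → advance -1; mR−mL=606/65 → turn +1·90°
n=1: pose=(-8,-9,W); sL=15/29, sR=15/8; mL=-675/464, mR=15/8; mL+mR=195/464 → advance +1; mR−mL=1545/464 → turn +1·90°
n=2: pose=(-9,-9,S); sL=60/101, sR=12/25; mL=-2106/2525, mR=12/25; mL+mR=-894/2525 → advance -1; mR−mL=3318/2525 → turn +1·90°
n=3: pose=(-9,-8,E); sL=6, sR=30/41; mL=-261/41, mR=30/41; mL+mR=-231/41 → advance -1; mR−mL=291/41 → turn +1·90°
n=4: pose=(-10,-8,N); sL=4/3, sR=20/3; mL=-14/3, mR=20/3; mL+mR=2 → advance +1; mR−mL=34/3 → turn +1·90°

0 12/5 60/13 -306/65 60/13 -8 -8 N
1 15/29 15/8 -675/464 15/8 -8 -9 W
2 60/101 12/25 -2106/2525 12/25 -9 -9 S
3 6 30/41 -261/41 30/41 -9 -8 E
4 4/3 20/3 -14/3 20/3 -10 -8 N
final -10 -7 W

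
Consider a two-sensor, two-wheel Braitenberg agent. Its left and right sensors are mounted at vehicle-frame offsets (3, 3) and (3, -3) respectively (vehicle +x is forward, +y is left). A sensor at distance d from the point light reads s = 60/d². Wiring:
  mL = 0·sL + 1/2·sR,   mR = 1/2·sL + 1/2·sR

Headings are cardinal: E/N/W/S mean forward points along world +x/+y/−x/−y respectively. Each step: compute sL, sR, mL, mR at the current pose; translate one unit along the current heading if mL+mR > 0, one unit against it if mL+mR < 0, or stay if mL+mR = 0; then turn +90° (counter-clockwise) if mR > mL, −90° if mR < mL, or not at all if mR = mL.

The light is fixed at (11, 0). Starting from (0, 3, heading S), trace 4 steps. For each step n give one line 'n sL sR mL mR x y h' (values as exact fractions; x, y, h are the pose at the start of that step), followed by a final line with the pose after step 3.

0 15/16 15/49 15/98 975/1568 0 3 S
1 60/89 12/13 6/13 924/1157 0 2 E
2 30/97 30/37 15/37 2010/3589 1 2 N
3 60/169 12/41 6/41 2244/6929 1 3 W
final 0 3 S

n=0: pose=(0,3,S); sL=15/16, sR=15/49; mL=15/98, mR=975/1568; mL+mR=1215/1568 → advance +1; mR−mL=15/32 → turn +1·90°
n=1: pose=(0,2,E); sL=60/89, sR=12/13; mL=6/13, mR=924/1157; mL+mR=1458/1157 → advance +1; mR−mL=30/89 → turn +1·90°
n=2: pose=(1,2,N); sL=30/97, sR=30/37; mL=15/37, mR=2010/3589; mL+mR=3465/3589 → advance +1; mR−mL=15/97 → turn +1·90°
n=3: pose=(1,3,W); sL=60/169, sR=12/41; mL=6/41, mR=2244/6929; mL+mR=3258/6929 → advance +1; mR−mL=30/169 → turn +1·90°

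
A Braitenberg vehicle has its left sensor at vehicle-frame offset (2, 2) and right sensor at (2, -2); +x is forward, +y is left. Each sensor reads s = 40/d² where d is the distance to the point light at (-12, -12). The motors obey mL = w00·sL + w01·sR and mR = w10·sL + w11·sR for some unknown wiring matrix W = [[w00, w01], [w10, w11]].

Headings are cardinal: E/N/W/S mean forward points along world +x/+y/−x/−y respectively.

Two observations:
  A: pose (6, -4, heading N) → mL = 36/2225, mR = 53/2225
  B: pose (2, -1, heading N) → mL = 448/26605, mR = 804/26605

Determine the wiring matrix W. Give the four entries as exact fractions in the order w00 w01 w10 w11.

obs A: pose=(6,-4,N) → sL=10/89, sR=2/25, mL=36/2225, mR=53/2225
obs B: pose=(2,-1,N) → sL=40/313, sR=8/85, mL=448/26605, mR=804/26605
sensor matrix S = [[10/89, 2/25], [40/313, 8/85]]; det S = 832/2367845
solve [mL_A; mL_B] = S·[w00; w01] and [mR_A; mR_B] = S·[w10; w11]:
  w00 = 1/2, w01 = -1/2, w10 = -1/2, w11 = 1

1/2 -1/2 -1/2 1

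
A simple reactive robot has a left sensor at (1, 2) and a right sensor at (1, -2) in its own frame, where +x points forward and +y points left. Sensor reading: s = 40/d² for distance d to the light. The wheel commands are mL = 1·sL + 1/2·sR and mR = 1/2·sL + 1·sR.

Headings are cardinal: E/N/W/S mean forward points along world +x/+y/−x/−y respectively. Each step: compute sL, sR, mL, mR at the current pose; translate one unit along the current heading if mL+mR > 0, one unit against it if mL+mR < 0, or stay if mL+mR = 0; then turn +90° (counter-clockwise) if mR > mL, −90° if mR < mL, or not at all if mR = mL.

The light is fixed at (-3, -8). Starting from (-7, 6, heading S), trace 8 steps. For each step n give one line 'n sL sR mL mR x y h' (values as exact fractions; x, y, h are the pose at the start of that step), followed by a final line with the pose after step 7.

0 40/173 8/41 2332/7093 2204/7093 -7 6 S
1 20/73 4/25 646/1825 542/1825 -7 5 W
2 8/49 8/41 524/2009 556/2009 -8 5 N
3 2/9 10/73 191/657 163/657 -8 6 W
4 40/289 40/241 15420/69649 16380/69649 -9 6 N
5 20/109 20/169 4470/18421 3870/18421 -9 7 W
6 40/337 40/281 17980/94697 19100/94697 -10 7 N
7 2/13 10/97 259/1261 227/1261 -10 8 W
final -11 8 N

n=0: pose=(-7,6,S); sL=40/173, sR=8/41; mL=2332/7093, mR=2204/7093; mL+mR=4536/7093 → advance +1; mR−mL=-128/7093 → turn -1·90°
n=1: pose=(-7,5,W); sL=20/73, sR=4/25; mL=646/1825, mR=542/1825; mL+mR=1188/1825 → advance +1; mR−mL=-104/1825 → turn -1·90°
n=2: pose=(-8,5,N); sL=8/49, sR=8/41; mL=524/2009, mR=556/2009; mL+mR=1080/2009 → advance +1; mR−mL=32/2009 → turn +1·90°
n=3: pose=(-8,6,W); sL=2/9, sR=10/73; mL=191/657, mR=163/657; mL+mR=118/219 → advance +1; mR−mL=-28/657 → turn -1·90°
n=4: pose=(-9,6,N); sL=40/289, sR=40/241; mL=15420/69649, mR=16380/69649; mL+mR=31800/69649 → advance +1; mR−mL=960/69649 → turn +1·90°
n=5: pose=(-9,7,W); sL=20/109, sR=20/169; mL=4470/18421, mR=3870/18421; mL+mR=8340/18421 → advance +1; mR−mL=-600/18421 → turn -1·90°
n=6: pose=(-10,7,N); sL=40/337, sR=40/281; mL=17980/94697, mR=19100/94697; mL+mR=37080/94697 → advance +1; mR−mL=1120/94697 → turn +1·90°
n=7: pose=(-10,8,W); sL=2/13, sR=10/97; mL=259/1261, mR=227/1261; mL+mR=486/1261 → advance +1; mR−mL=-32/1261 → turn -1·90°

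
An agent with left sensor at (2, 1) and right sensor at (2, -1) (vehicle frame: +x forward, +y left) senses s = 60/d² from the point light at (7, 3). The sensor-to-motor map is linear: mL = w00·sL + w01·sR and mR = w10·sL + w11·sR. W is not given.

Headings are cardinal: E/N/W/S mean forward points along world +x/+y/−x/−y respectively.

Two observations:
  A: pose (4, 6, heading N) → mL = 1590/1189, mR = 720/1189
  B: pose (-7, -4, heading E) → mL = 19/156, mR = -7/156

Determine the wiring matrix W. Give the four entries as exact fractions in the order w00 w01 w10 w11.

-1/2 1 -1 1

obs A: pose=(4,6,N) → sL=60/41, sR=60/29, mL=1590/1189, mR=720/1189
obs B: pose=(-7,-4,E) → sL=1/3, sR=15/52, mL=19/156, mR=-7/156
sensor matrix S = [[60/41, 60/29], [1/3, 15/52]]; det S = -4135/15457
solve [mL_A; mL_B] = S·[w00; w01] and [mR_A; mR_B] = S·[w10; w11]:
  w00 = -1/2, w01 = 1, w10 = -1, w11 = 1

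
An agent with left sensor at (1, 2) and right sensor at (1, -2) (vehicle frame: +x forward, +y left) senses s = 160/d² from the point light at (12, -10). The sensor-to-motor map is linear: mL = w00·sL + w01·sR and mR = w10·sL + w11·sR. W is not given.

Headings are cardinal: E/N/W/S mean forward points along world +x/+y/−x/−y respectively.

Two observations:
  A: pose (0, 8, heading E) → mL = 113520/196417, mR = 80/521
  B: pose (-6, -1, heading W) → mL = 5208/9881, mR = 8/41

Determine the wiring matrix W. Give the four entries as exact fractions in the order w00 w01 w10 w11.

obs A: pose=(0,8,E) → sL=160/521, sR=160/377, mL=113520/196417, mR=80/521
obs B: pose=(-6,-1,W) → sL=16/41, sR=80/241, mL=5208/9881, mR=8/41
sensor matrix S = [[160/521, 160/377], [16/41, 80/241]]; det S = -123586560/1940796377
solve [mL_A; mL_B] = S·[w00; w01] and [mR_A; mR_B] = S·[w10; w11]:
  w00 = 1/2, w01 = 1, w10 = 1/2, w11 = 0

1/2 1 1/2 0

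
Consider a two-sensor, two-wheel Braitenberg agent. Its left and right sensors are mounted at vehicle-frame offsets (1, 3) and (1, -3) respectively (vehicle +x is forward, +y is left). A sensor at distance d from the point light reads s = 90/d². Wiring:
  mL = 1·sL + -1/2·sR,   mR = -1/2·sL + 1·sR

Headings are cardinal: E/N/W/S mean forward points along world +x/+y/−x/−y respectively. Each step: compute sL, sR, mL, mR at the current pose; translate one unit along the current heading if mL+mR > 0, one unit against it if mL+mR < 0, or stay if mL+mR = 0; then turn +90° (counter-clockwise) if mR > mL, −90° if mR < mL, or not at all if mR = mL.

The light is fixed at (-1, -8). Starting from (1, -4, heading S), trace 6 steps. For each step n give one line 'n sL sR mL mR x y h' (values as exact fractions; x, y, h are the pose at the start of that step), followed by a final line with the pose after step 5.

0 45/17 9 -63/34 261/34 1 -4 S
1 2 10 -3 9 1 -5 E
2 45/8 45/26 495/104 -225/208 2 -5 N
3 18/13 90/17 -279/221 1017/221 2 -4 E
4 45/13 45/37 2745/962 -495/962 3 -4 N
5 90/89 90/29 -1395/2581 6705/2581 3 -3 E
final 4 -3 N

n=0: pose=(1,-4,S); sL=45/17, sR=9; mL=-63/34, mR=261/34; mL+mR=99/17 → advance +1; mR−mL=162/17 → turn +1·90°
n=1: pose=(1,-5,E); sL=2, sR=10; mL=-3, mR=9; mL+mR=6 → advance +1; mR−mL=12 → turn +1·90°
n=2: pose=(2,-5,N); sL=45/8, sR=45/26; mL=495/104, mR=-225/208; mL+mR=765/208 → advance +1; mR−mL=-1215/208 → turn -1·90°
n=3: pose=(2,-4,E); sL=18/13, sR=90/17; mL=-279/221, mR=1017/221; mL+mR=738/221 → advance +1; mR−mL=1296/221 → turn +1·90°
n=4: pose=(3,-4,N); sL=45/13, sR=45/37; mL=2745/962, mR=-495/962; mL+mR=1125/481 → advance +1; mR−mL=-1620/481 → turn -1·90°
n=5: pose=(3,-3,E); sL=90/89, sR=90/29; mL=-1395/2581, mR=6705/2581; mL+mR=5310/2581 → advance +1; mR−mL=8100/2581 → turn +1·90°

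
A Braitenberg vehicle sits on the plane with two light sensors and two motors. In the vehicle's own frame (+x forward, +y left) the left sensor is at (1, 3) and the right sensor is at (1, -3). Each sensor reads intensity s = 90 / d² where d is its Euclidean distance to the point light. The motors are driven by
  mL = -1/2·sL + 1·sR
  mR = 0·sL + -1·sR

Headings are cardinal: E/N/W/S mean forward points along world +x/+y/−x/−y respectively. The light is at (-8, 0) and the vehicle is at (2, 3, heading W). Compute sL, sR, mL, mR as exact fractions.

left sensor world pos  = (1, 0); dL² = 81
right sensor world pos = (1, 6); dR² = 117
sL = 90/81 = 10/9
sR = 90/117 = 10/13
mL = -1/2·sL + 1·sR = 25/117
mR = 0·sL + -1·sR = -10/13

10/9 10/13 25/117 -10/13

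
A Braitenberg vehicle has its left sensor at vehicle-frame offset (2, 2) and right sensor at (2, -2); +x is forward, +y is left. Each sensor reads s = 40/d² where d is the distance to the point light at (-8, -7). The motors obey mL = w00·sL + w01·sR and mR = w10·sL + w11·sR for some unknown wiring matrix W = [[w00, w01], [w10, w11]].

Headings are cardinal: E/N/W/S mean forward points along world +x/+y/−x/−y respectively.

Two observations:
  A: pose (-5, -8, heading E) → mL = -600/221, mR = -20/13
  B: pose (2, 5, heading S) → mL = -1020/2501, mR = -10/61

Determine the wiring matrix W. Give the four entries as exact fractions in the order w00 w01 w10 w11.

-1 -1 -1 0

obs A: pose=(-5,-8,E) → sL=20/13, sR=20/17, mL=-600/221, mR=-20/13
obs B: pose=(2,5,S) → sL=10/61, sR=10/41, mL=-1020/2501, mR=-10/61
sensor matrix S = [[20/13, 20/17], [10/61, 10/41]]; det S = 100800/552721
solve [mL_A; mL_B] = S·[w00; w01] and [mR_A; mR_B] = S·[w10; w11]:
  w00 = -1, w01 = -1, w10 = -1, w11 = 0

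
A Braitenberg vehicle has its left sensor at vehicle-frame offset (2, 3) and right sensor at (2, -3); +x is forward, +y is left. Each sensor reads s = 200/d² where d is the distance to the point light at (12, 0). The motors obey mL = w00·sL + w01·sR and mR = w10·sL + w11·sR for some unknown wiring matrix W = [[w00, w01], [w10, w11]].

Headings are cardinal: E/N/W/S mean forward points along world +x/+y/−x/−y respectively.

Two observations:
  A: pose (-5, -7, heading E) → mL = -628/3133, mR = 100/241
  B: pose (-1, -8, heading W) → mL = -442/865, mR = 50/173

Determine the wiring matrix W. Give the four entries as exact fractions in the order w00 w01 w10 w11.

obs A: pose=(-5,-7,E) → sL=200/241, sR=8/13, mL=-628/3133, mR=100/241
obs B: pose=(-1,-8,W) → sL=100/173, sR=4/5, mL=-442/865, mR=50/173
sensor matrix S = [[200/241, 8/13], [100/173, 4/5]]; det S = 167040/542009
solve [mL_A; mL_B] = S·[w00; w01] and [mR_A; mR_B] = S·[w10; w11]:
  w00 = 1/2, w01 = -1, w10 = 1/2, w11 = 0

1/2 -1 1/2 0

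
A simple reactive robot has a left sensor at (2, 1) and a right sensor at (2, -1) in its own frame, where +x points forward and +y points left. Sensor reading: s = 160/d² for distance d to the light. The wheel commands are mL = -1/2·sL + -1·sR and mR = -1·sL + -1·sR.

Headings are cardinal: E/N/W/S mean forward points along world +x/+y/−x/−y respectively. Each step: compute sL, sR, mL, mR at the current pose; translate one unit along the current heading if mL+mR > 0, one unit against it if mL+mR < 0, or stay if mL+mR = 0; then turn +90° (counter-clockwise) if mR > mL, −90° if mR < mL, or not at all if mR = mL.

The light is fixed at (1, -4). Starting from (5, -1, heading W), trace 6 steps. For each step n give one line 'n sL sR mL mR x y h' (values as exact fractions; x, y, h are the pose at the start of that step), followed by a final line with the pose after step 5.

0 20 8 -18 -28 5 -1 W
1 160/41 160/61 -11440/2501 -16320/2501 6 -1 N
2 80/29 16/5 -664/145 -864/145 6 -2 E
3 32/5 160/9 -944/45 -1088/45 5 -2 S
4 20 8 -18 -28 5 -1 W
5 160/41 160/61 -11440/2501 -16320/2501 6 -1 N
final 6 -2 E

n=0: pose=(5,-1,W); sL=20, sR=8; mL=-18, mR=-28; mL+mR=-46 → advance -1; mR−mL=-10 → turn -1·90°
n=1: pose=(6,-1,N); sL=160/41, sR=160/61; mL=-11440/2501, mR=-16320/2501; mL+mR=-27760/2501 → advance -1; mR−mL=-80/41 → turn -1·90°
n=2: pose=(6,-2,E); sL=80/29, sR=16/5; mL=-664/145, mR=-864/145; mL+mR=-1528/145 → advance -1; mR−mL=-40/29 → turn -1·90°
n=3: pose=(5,-2,S); sL=32/5, sR=160/9; mL=-944/45, mR=-1088/45; mL+mR=-2032/45 → advance -1; mR−mL=-16/5 → turn -1·90°
n=4: pose=(5,-1,W); sL=20, sR=8; mL=-18, mR=-28; mL+mR=-46 → advance -1; mR−mL=-10 → turn -1·90°
n=5: pose=(6,-1,N); sL=160/41, sR=160/61; mL=-11440/2501, mR=-16320/2501; mL+mR=-27760/2501 → advance -1; mR−mL=-80/41 → turn -1·90°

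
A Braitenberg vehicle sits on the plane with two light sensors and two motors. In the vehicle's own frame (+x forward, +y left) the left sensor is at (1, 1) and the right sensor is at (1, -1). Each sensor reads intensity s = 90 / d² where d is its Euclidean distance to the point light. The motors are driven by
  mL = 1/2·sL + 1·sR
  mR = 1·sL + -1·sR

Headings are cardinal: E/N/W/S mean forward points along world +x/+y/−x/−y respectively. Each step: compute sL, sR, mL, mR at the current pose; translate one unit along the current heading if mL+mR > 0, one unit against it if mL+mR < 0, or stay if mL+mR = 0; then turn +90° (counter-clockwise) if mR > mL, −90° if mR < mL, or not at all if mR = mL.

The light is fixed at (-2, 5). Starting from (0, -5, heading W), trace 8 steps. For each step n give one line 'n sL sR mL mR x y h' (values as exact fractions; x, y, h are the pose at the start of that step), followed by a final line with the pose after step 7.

n=0: pose=(0,-5,W); sL=45/61, sR=45/41; mL=7335/5002, mR=-900/2501; mL+mR=135/122 → advance +1; mR−mL=-9135/5002 → turn -1·90°
n=1: pose=(-1,-5,N); sL=10/9, sR=18/17; mL=247/153, mR=8/153; mL+mR=5/3 → advance +1; mR−mL=-239/153 → turn -1·90°
n=2: pose=(-1,-4,E); sL=45/34, sR=45/52; mL=675/442, mR=405/884; mL+mR=135/68 → advance +1; mR−mL=-945/884 → turn -1·90°
n=3: pose=(0,-4,S); sL=90/109, sR=90/101; mL=14355/11009, mR=-720/11009; mL+mR=135/109 → advance +1; mR−mL=-15075/11009 → turn -1·90°
n=4: pose=(0,-5,W); sL=45/61, sR=45/41; mL=7335/5002, mR=-900/2501; mL+mR=135/122 → advance +1; mR−mL=-9135/5002 → turn -1·90°
n=5: pose=(-1,-5,N); sL=10/9, sR=18/17; mL=247/153, mR=8/153; mL+mR=5/3 → advance +1; mR−mL=-239/153 → turn -1·90°
n=6: pose=(-1,-4,E); sL=45/34, sR=45/52; mL=675/442, mR=405/884; mL+mR=135/68 → advance +1; mR−mL=-945/884 → turn -1·90°
n=7: pose=(0,-4,S); sL=90/109, sR=90/101; mL=14355/11009, mR=-720/11009; mL+mR=135/109 → advance +1; mR−mL=-15075/11009 → turn -1·90°

0 45/61 45/41 7335/5002 -900/2501 0 -5 W
1 10/9 18/17 247/153 8/153 -1 -5 N
2 45/34 45/52 675/442 405/884 -1 -4 E
3 90/109 90/101 14355/11009 -720/11009 0 -4 S
4 45/61 45/41 7335/5002 -900/2501 0 -5 W
5 10/9 18/17 247/153 8/153 -1 -5 N
6 45/34 45/52 675/442 405/884 -1 -4 E
7 90/109 90/101 14355/11009 -720/11009 0 -4 S
final 0 -5 W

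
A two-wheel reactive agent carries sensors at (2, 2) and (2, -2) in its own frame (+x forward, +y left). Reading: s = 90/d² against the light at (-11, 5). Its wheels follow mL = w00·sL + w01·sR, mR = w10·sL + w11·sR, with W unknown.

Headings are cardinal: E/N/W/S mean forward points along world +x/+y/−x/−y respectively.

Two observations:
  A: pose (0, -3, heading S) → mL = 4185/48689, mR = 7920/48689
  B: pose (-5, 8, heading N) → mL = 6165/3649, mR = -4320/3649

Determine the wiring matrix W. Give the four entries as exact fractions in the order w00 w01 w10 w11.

obs A: pose=(0,-3,S) → sL=90/269, sR=90/181, mL=4185/48689, mR=7920/48689
obs B: pose=(-5,8,N) → sL=90/41, sR=90/89, mL=6165/3649, mR=-4320/3649
sensor matrix S = [[90/269, 90/181], [90/41, 90/89]]; det S = -133812000/177666161
solve [mL_A; mL_B] = S·[w00; w01] and [mR_A; mR_B] = S·[w10; w11]:
  w00 = 1, w01 = -1/2, w10 = -1, w11 = 1

1 -1/2 -1 1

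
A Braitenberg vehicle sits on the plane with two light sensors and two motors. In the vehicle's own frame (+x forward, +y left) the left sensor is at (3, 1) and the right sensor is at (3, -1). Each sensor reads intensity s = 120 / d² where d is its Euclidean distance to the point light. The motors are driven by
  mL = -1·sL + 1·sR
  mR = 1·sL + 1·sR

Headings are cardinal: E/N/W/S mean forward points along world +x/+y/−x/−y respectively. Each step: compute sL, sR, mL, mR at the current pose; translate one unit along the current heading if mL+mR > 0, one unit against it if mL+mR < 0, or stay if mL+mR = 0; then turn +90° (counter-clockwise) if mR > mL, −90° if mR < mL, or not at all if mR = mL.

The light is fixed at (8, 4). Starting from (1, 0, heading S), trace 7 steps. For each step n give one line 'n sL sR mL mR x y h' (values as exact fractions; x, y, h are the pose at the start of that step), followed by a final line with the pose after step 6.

0 24/17 120/113 -672/1921 4752/1921 1 0 S
1 15/4 30/13 -75/52 315/52 1 -1 E
2 120/53 120/29 2880/1537 9840/1537 2 -1 N
3 60/53 4/3 32/159 392/159 2 0 W
4 24/17 120/113 -672/1921 4752/1921 1 0 S
5 15/4 30/13 -75/52 315/52 1 -1 E
6 120/53 120/29 2880/1537 9840/1537 2 -1 N
final 2 0 W

n=0: pose=(1,0,S); sL=24/17, sR=120/113; mL=-672/1921, mR=4752/1921; mL+mR=240/113 → advance +1; mR−mL=48/17 → turn +1·90°
n=1: pose=(1,-1,E); sL=15/4, sR=30/13; mL=-75/52, mR=315/52; mL+mR=60/13 → advance +1; mR−mL=15/2 → turn +1·90°
n=2: pose=(2,-1,N); sL=120/53, sR=120/29; mL=2880/1537, mR=9840/1537; mL+mR=240/29 → advance +1; mR−mL=240/53 → turn +1·90°
n=3: pose=(2,0,W); sL=60/53, sR=4/3; mL=32/159, mR=392/159; mL+mR=8/3 → advance +1; mR−mL=120/53 → turn +1·90°
n=4: pose=(1,0,S); sL=24/17, sR=120/113; mL=-672/1921, mR=4752/1921; mL+mR=240/113 → advance +1; mR−mL=48/17 → turn +1·90°
n=5: pose=(1,-1,E); sL=15/4, sR=30/13; mL=-75/52, mR=315/52; mL+mR=60/13 → advance +1; mR−mL=15/2 → turn +1·90°
n=6: pose=(2,-1,N); sL=120/53, sR=120/29; mL=2880/1537, mR=9840/1537; mL+mR=240/29 → advance +1; mR−mL=240/53 → turn +1·90°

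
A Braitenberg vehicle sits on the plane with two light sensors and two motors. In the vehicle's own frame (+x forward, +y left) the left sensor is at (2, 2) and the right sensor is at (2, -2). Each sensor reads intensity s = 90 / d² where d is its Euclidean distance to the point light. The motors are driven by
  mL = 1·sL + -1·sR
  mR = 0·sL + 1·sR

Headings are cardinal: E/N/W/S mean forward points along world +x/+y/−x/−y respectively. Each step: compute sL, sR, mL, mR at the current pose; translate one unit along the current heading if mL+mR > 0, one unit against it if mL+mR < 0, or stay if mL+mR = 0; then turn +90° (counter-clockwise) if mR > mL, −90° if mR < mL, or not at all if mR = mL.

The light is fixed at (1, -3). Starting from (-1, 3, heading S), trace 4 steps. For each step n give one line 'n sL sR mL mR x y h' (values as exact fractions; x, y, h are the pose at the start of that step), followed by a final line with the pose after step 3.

0 45/8 45/16 45/16 45/16 -1 3 S
1 10 18/5 32/5 18/5 -1 2 S
2 9/2 45/26 36/13 45/26 -1 1 W
3 90/61 90/37 -2160/2257 90/37 -2 1 N
final -2 2 W

n=0: pose=(-1,3,S); sL=45/8, sR=45/16; mL=45/16, mR=45/16; mL+mR=45/8 → advance +1; mR−mL=0 → turn +0·90°
n=1: pose=(-1,2,S); sL=10, sR=18/5; mL=32/5, mR=18/5; mL+mR=10 → advance +1; mR−mL=-14/5 → turn -1·90°
n=2: pose=(-1,1,W); sL=9/2, sR=45/26; mL=36/13, mR=45/26; mL+mR=9/2 → advance +1; mR−mL=-27/26 → turn -1·90°
n=3: pose=(-2,1,N); sL=90/61, sR=90/37; mL=-2160/2257, mR=90/37; mL+mR=90/61 → advance +1; mR−mL=7650/2257 → turn +1·90°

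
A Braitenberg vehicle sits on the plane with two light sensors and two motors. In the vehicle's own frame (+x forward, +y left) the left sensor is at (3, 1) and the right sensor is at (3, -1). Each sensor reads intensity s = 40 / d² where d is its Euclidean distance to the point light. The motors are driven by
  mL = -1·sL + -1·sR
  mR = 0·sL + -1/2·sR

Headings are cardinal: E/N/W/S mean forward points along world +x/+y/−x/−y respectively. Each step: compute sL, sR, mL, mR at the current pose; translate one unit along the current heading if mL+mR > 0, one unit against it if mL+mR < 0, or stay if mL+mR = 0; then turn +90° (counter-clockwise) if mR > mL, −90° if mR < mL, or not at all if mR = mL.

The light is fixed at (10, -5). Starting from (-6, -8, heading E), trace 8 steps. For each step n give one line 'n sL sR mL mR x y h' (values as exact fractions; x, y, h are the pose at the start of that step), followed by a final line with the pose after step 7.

n=0: pose=(-6,-8,E); sL=40/173, sR=8/37; mL=-2864/6401, mR=-4/37; mL+mR=-3556/6401 → advance -1; mR−mL=2172/6401 → turn +1·90°
n=1: pose=(-7,-8,N); sL=10/81, sR=5/32; mL=-725/2592, mR=-5/64; mL+mR=-1855/5184 → advance -1; mR−mL=1045/5184 → turn +1·90°
n=2: pose=(-7,-9,W); sL=8/85, sR=40/409; mL=-6672/34765, mR=-20/409; mL+mR=-8372/34765 → advance -1; mR−mL=4972/34765 → turn +1·90°
n=3: pose=(-6,-9,S); sL=20/137, sR=20/169; mL=-6120/23153, mR=-10/169; mL+mR=-7490/23153 → advance -1; mR−mL=4750/23153 → turn +1·90°
n=4: pose=(-6,-8,E); sL=40/173, sR=8/37; mL=-2864/6401, mR=-4/37; mL+mR=-3556/6401 → advance -1; mR−mL=2172/6401 → turn +1·90°
n=5: pose=(-7,-8,N); sL=10/81, sR=5/32; mL=-725/2592, mR=-5/64; mL+mR=-1855/5184 → advance -1; mR−mL=1045/5184 → turn +1·90°
n=6: pose=(-7,-9,W); sL=8/85, sR=40/409; mL=-6672/34765, mR=-20/409; mL+mR=-8372/34765 → advance -1; mR−mL=4972/34765 → turn +1·90°
n=7: pose=(-6,-9,S); sL=20/137, sR=20/169; mL=-6120/23153, mR=-10/169; mL+mR=-7490/23153 → advance -1; mR−mL=4750/23153 → turn +1·90°

0 40/173 8/37 -2864/6401 -4/37 -6 -8 E
1 10/81 5/32 -725/2592 -5/64 -7 -8 N
2 8/85 40/409 -6672/34765 -20/409 -7 -9 W
3 20/137 20/169 -6120/23153 -10/169 -6 -9 S
4 40/173 8/37 -2864/6401 -4/37 -6 -8 E
5 10/81 5/32 -725/2592 -5/64 -7 -8 N
6 8/85 40/409 -6672/34765 -20/409 -7 -9 W
7 20/137 20/169 -6120/23153 -10/169 -6 -9 S
final -6 -8 E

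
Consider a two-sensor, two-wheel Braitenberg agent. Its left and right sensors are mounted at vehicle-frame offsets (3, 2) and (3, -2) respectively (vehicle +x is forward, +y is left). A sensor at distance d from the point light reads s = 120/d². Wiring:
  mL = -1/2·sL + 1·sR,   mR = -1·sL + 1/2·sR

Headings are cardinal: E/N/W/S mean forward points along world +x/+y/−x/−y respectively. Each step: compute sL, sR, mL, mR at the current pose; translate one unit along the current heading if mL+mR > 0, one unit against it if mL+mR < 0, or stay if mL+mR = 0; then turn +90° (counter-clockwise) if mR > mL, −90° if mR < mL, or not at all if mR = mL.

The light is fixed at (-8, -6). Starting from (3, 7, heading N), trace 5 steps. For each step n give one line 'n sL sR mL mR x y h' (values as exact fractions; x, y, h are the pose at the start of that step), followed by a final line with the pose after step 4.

n=0: pose=(3,7,N); sL=120/337, sR=24/85; mL=2988/28645, mR=-6156/28645; mL+mR=-3168/28645 → advance -1; mR−mL=-9144/28645 → turn -1·90°
n=1: pose=(3,6,E); sL=15/49, sR=15/37; mL=915/3626, mR=-375/3626; mL+mR=270/1813 → advance +1; mR−mL=-645/1813 → turn -1·90°
n=2: pose=(4,6,S); sL=120/277, sR=120/181; mL=22380/50137, mR=-5100/50137; mL+mR=17280/50137 → advance +1; mR−mL=-27480/50137 → turn -1·90°
n=3: pose=(4,5,W); sL=20/27, sR=12/25; mL=74/675, mR=-338/675; mL+mR=-88/225 → advance -1; mR−mL=-412/675 → turn -1·90°
n=4: pose=(5,5,N); sL=120/317, sR=120/421; mL=12780/133457, mR=-31500/133457; mL+mR=-18720/133457 → advance -1; mR−mL=-44280/133457 → turn -1·90°

0 120/337 24/85 2988/28645 -6156/28645 3 7 N
1 15/49 15/37 915/3626 -375/3626 3 6 E
2 120/277 120/181 22380/50137 -5100/50137 4 6 S
3 20/27 12/25 74/675 -338/675 4 5 W
4 120/317 120/421 12780/133457 -31500/133457 5 5 N
final 5 4 E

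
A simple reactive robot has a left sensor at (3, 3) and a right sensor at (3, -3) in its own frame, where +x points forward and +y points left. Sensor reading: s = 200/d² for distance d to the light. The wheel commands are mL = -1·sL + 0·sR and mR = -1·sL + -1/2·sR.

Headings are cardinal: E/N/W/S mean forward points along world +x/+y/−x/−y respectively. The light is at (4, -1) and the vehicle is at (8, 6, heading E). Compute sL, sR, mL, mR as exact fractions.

left sensor world pos  = (11, 9); dL² = 149
right sensor world pos = (11, 3); dR² = 65
sL = 200/149 = 200/149
sR = 200/65 = 40/13
mL = -1·sL + 0·sR = -200/149
mR = -1·sL + -1/2·sR = -5580/1937

200/149 40/13 -200/149 -5580/1937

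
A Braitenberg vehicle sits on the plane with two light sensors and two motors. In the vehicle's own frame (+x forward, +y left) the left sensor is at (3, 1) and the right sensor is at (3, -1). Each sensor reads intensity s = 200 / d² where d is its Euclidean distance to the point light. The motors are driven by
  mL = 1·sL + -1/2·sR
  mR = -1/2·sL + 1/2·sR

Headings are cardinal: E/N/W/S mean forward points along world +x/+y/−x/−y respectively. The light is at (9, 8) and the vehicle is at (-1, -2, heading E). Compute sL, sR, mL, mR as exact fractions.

left sensor world pos  = (2, -1); dL² = 130
right sensor world pos = (2, -3); dR² = 170
sL = 200/130 = 20/13
sR = 200/170 = 20/17
mL = 1·sL + -1/2·sR = 210/221
mR = -1/2·sL + 1/2·sR = -40/221

20/13 20/17 210/221 -40/221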